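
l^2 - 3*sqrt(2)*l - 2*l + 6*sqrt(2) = (l - 2)*(l - 3*sqrt(2))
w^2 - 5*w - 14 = (w - 7)*(w + 2)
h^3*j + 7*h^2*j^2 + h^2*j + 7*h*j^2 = h*(h + 7*j)*(h*j + j)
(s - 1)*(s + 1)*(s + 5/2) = s^3 + 5*s^2/2 - s - 5/2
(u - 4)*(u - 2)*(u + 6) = u^3 - 28*u + 48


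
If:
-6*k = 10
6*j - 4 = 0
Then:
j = 2/3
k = -5/3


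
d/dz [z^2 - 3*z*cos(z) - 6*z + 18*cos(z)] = 3*z*sin(z) + 2*z - 18*sin(z) - 3*cos(z) - 6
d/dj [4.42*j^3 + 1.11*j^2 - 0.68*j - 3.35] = 13.26*j^2 + 2.22*j - 0.68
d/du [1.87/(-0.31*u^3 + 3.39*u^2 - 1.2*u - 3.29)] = (1.7391*u^2 - 12.6786*u + 2.244)/(0.31*u^3 - 3.39*u^2 + 1.2*u + 3.29)^2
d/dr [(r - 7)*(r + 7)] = 2*r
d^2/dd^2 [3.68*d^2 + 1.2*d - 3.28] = 7.36000000000000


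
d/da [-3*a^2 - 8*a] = -6*a - 8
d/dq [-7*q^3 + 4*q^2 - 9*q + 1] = -21*q^2 + 8*q - 9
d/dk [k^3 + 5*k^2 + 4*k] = 3*k^2 + 10*k + 4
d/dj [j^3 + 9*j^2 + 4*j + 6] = 3*j^2 + 18*j + 4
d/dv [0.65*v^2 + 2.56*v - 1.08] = 1.3*v + 2.56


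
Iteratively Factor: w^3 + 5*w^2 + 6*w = (w + 3)*(w^2 + 2*w) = w*(w + 3)*(w + 2)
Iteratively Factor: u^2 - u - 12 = (u + 3)*(u - 4)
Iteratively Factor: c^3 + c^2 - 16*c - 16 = (c + 1)*(c^2 - 16) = (c + 1)*(c + 4)*(c - 4)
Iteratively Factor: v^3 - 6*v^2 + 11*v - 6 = (v - 1)*(v^2 - 5*v + 6) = (v - 2)*(v - 1)*(v - 3)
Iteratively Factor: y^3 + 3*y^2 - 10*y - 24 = (y + 2)*(y^2 + y - 12) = (y + 2)*(y + 4)*(y - 3)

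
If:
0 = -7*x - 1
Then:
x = -1/7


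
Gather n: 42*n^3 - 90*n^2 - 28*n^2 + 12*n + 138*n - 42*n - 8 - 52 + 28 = 42*n^3 - 118*n^2 + 108*n - 32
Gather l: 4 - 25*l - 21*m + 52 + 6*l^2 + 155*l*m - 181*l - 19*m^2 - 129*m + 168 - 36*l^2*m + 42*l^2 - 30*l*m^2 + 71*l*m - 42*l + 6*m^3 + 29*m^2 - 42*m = l^2*(48 - 36*m) + l*(-30*m^2 + 226*m - 248) + 6*m^3 + 10*m^2 - 192*m + 224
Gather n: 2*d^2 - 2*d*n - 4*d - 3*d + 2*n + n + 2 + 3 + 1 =2*d^2 - 7*d + n*(3 - 2*d) + 6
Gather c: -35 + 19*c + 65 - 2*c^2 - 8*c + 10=-2*c^2 + 11*c + 40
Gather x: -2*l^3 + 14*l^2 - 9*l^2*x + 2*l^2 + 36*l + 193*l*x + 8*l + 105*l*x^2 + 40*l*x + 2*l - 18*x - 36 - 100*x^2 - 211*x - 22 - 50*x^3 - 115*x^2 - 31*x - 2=-2*l^3 + 16*l^2 + 46*l - 50*x^3 + x^2*(105*l - 215) + x*(-9*l^2 + 233*l - 260) - 60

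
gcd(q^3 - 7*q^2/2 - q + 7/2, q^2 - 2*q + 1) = q - 1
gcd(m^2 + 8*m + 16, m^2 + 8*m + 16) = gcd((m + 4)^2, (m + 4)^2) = m^2 + 8*m + 16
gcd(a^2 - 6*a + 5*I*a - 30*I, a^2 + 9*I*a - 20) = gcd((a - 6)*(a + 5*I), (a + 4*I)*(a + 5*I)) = a + 5*I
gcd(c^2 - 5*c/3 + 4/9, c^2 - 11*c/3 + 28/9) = c - 4/3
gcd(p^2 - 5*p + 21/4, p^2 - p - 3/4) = p - 3/2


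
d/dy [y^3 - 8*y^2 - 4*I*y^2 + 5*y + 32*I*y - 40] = 3*y^2 - 16*y - 8*I*y + 5 + 32*I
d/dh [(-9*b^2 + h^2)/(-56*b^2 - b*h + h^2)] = (-2*h*(56*b^2 + b*h - h^2) - (b - 2*h)*(9*b^2 - h^2))/(56*b^2 + b*h - h^2)^2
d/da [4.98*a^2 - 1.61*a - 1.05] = 9.96*a - 1.61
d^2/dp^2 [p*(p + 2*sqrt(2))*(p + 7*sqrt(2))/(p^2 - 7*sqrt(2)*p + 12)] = 96*(5*p^3 - 12*sqrt(2)*p^2 - 12*p + 76*sqrt(2))/(p^6 - 21*sqrt(2)*p^5 + 330*p^4 - 1190*sqrt(2)*p^3 + 3960*p^2 - 3024*sqrt(2)*p + 1728)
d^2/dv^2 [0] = 0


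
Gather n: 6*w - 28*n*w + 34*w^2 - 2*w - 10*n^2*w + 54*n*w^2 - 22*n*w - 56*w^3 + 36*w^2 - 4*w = -10*n^2*w + n*(54*w^2 - 50*w) - 56*w^3 + 70*w^2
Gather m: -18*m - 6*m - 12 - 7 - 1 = -24*m - 20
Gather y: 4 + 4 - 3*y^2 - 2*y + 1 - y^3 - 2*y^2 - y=-y^3 - 5*y^2 - 3*y + 9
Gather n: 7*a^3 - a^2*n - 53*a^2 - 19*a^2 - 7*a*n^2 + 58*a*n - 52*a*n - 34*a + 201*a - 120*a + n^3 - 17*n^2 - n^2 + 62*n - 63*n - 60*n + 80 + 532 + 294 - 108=7*a^3 - 72*a^2 + 47*a + n^3 + n^2*(-7*a - 18) + n*(-a^2 + 6*a - 61) + 798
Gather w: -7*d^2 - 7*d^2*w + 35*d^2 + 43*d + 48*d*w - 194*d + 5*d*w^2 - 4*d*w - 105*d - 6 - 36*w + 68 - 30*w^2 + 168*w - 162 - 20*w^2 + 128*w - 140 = 28*d^2 - 256*d + w^2*(5*d - 50) + w*(-7*d^2 + 44*d + 260) - 240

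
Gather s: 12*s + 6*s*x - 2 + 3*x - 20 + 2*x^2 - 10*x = s*(6*x + 12) + 2*x^2 - 7*x - 22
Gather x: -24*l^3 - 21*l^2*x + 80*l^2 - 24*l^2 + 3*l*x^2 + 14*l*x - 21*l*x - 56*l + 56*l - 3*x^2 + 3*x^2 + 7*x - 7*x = -24*l^3 + 56*l^2 + 3*l*x^2 + x*(-21*l^2 - 7*l)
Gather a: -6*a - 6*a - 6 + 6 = -12*a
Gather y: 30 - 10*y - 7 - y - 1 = 22 - 11*y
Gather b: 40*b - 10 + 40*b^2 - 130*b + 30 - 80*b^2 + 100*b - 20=-40*b^2 + 10*b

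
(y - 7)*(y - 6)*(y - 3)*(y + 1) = y^4 - 15*y^3 + 65*y^2 - 45*y - 126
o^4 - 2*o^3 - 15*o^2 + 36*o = o*(o - 3)^2*(o + 4)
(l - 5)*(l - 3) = l^2 - 8*l + 15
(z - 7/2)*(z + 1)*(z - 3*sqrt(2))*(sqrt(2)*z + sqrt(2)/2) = sqrt(2)*z^4 - 6*z^3 - 2*sqrt(2)*z^3 - 19*sqrt(2)*z^2/4 + 12*z^2 - 7*sqrt(2)*z/4 + 57*z/2 + 21/2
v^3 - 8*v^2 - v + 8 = (v - 8)*(v - 1)*(v + 1)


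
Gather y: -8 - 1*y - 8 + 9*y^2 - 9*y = 9*y^2 - 10*y - 16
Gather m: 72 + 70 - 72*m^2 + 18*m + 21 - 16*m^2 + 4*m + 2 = -88*m^2 + 22*m + 165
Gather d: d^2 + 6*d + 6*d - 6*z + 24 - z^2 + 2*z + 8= d^2 + 12*d - z^2 - 4*z + 32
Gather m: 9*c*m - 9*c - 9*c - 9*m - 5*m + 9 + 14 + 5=-18*c + m*(9*c - 14) + 28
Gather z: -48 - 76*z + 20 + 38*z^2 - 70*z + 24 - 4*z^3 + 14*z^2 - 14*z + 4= -4*z^3 + 52*z^2 - 160*z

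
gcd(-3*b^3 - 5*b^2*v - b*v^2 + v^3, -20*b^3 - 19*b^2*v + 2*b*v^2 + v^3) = b + v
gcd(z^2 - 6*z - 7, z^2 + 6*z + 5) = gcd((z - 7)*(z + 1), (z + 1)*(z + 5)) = z + 1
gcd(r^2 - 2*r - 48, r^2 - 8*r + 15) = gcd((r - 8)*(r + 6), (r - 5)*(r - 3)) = 1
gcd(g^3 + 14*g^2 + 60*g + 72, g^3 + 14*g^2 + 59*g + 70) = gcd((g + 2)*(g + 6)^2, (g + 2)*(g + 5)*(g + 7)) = g + 2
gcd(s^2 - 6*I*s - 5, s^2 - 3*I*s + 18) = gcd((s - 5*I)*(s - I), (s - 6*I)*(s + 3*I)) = 1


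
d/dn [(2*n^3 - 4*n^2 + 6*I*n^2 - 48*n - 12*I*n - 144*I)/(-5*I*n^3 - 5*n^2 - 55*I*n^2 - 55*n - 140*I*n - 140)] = (n^2*(8 + 26*I) - 44*n - 336 + 78*I)/(5*n^4 + n^3*(70 - 10*I) + n^2*(240 - 140*I) + n*(-70 - 490*I) - 245)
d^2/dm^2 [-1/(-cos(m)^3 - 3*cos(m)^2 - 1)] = 3*(3*(1 - cos(4*m))*(cos(m) + 2)^2 + (cos(m) + 8*cos(2*m) + 3*cos(3*m))*(cos(m)^3 + 3*cos(m)^2 + 1))/(4*(cos(m)^3 + 3*cos(m)^2 + 1)^3)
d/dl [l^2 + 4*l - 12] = 2*l + 4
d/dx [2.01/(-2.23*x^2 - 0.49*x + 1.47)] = (8.9646*x + 0.9849)/(2.23*x^2 + 0.49*x - 1.47)^2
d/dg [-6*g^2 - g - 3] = -12*g - 1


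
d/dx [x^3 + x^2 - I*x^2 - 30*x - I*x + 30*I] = 3*x^2 + 2*x*(1 - I) - 30 - I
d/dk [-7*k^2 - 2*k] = -14*k - 2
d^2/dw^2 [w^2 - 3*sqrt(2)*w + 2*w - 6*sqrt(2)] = 2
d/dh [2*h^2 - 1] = 4*h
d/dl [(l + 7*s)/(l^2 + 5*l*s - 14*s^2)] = -1/(l^2 - 4*l*s + 4*s^2)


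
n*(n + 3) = n^2 + 3*n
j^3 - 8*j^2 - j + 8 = (j - 8)*(j - 1)*(j + 1)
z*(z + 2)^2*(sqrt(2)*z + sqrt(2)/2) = sqrt(2)*z^4 + 9*sqrt(2)*z^3/2 + 6*sqrt(2)*z^2 + 2*sqrt(2)*z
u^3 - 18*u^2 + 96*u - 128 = (u - 8)^2*(u - 2)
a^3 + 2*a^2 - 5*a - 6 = (a - 2)*(a + 1)*(a + 3)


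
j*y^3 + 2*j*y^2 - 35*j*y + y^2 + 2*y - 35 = (y - 5)*(y + 7)*(j*y + 1)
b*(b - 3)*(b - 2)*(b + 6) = b^4 + b^3 - 24*b^2 + 36*b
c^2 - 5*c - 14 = (c - 7)*(c + 2)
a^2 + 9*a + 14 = (a + 2)*(a + 7)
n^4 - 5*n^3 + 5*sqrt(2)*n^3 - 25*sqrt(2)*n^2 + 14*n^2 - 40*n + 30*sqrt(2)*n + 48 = (n - 3)*(n - 2)*(n + sqrt(2))*(n + 4*sqrt(2))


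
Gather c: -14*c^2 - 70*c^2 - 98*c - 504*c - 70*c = -84*c^2 - 672*c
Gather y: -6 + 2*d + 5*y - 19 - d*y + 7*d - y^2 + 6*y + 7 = 9*d - y^2 + y*(11 - d) - 18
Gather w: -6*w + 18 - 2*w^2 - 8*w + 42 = -2*w^2 - 14*w + 60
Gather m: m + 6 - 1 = m + 5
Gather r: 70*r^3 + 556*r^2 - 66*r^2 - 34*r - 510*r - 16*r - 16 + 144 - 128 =70*r^3 + 490*r^2 - 560*r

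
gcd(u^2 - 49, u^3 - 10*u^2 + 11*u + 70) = u - 7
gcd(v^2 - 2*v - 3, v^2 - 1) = v + 1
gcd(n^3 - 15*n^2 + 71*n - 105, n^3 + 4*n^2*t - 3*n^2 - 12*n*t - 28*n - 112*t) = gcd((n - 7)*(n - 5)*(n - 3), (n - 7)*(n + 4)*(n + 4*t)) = n - 7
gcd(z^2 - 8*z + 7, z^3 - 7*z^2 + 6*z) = z - 1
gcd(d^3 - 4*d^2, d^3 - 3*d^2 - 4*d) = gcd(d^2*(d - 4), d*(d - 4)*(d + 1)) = d^2 - 4*d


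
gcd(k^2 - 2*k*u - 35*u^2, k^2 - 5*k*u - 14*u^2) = -k + 7*u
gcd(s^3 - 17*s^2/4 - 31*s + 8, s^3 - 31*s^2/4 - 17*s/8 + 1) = s^2 - 33*s/4 + 2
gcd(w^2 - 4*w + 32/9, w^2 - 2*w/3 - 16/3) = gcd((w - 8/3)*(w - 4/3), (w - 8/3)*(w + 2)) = w - 8/3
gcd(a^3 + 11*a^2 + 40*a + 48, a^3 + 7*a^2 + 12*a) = a^2 + 7*a + 12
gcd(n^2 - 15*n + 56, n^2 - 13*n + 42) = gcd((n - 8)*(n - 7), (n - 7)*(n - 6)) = n - 7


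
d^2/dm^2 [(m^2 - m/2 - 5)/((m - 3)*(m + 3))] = (-m^3 + 24*m^2 - 27*m + 72)/(m^6 - 27*m^4 + 243*m^2 - 729)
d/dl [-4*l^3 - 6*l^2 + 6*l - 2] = -12*l^2 - 12*l + 6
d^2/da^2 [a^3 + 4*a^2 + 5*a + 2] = 6*a + 8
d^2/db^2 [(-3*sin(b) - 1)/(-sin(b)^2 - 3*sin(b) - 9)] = (-3*sin(b)^5 + 5*sin(b)^4 + 159*sin(b)^3 + 114*sin(b)^2 - 360*sin(b) - 162)/(sin(b)^2 + 3*sin(b) + 9)^3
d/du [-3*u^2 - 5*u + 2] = -6*u - 5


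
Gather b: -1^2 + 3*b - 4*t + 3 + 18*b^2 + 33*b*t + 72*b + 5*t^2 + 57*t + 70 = 18*b^2 + b*(33*t + 75) + 5*t^2 + 53*t + 72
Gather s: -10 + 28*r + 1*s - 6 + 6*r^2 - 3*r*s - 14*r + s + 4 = 6*r^2 + 14*r + s*(2 - 3*r) - 12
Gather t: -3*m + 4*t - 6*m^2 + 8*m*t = -6*m^2 - 3*m + t*(8*m + 4)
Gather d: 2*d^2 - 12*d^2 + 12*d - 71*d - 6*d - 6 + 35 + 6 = -10*d^2 - 65*d + 35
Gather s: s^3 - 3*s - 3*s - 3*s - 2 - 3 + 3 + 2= s^3 - 9*s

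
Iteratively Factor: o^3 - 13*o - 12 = (o - 4)*(o^2 + 4*o + 3) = (o - 4)*(o + 3)*(o + 1)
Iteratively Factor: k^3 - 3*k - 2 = (k + 1)*(k^2 - k - 2) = (k + 1)^2*(k - 2)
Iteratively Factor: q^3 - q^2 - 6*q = (q)*(q^2 - q - 6) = q*(q - 3)*(q + 2)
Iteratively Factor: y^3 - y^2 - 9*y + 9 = (y - 1)*(y^2 - 9) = (y - 1)*(y + 3)*(y - 3)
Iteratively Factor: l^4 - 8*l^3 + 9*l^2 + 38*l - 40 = (l - 1)*(l^3 - 7*l^2 + 2*l + 40) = (l - 5)*(l - 1)*(l^2 - 2*l - 8) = (l - 5)*(l - 4)*(l - 1)*(l + 2)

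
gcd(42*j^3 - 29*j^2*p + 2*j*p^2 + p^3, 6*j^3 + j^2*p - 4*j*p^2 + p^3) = 6*j^2 - 5*j*p + p^2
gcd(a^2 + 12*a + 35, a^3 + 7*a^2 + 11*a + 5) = a + 5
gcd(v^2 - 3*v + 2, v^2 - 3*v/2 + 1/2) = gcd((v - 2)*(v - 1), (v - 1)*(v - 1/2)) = v - 1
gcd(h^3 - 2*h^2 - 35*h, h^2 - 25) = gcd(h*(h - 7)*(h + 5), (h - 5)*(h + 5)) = h + 5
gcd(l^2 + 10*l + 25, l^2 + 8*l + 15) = l + 5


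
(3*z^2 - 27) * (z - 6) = 3*z^3 - 18*z^2 - 27*z + 162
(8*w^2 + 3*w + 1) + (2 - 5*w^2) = 3*w^2 + 3*w + 3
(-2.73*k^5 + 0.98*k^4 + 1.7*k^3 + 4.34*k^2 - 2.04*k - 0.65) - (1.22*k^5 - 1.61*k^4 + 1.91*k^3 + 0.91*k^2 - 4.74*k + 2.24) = -3.95*k^5 + 2.59*k^4 - 0.21*k^3 + 3.43*k^2 + 2.7*k - 2.89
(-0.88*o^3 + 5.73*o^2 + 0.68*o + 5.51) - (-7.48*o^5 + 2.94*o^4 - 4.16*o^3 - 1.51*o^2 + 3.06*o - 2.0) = 7.48*o^5 - 2.94*o^4 + 3.28*o^3 + 7.24*o^2 - 2.38*o + 7.51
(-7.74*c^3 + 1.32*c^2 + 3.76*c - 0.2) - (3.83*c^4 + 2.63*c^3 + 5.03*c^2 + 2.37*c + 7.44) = -3.83*c^4 - 10.37*c^3 - 3.71*c^2 + 1.39*c - 7.64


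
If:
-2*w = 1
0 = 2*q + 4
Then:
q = -2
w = -1/2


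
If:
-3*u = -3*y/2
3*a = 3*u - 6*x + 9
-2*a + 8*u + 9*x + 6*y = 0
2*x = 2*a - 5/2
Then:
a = 485/268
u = -19/268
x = 75/134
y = -19/134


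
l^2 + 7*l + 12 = (l + 3)*(l + 4)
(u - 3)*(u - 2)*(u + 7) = u^3 + 2*u^2 - 29*u + 42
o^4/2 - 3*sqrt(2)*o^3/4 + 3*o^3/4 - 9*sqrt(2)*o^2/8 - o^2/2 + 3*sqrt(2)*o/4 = o*(o/2 + 1)*(o - 1/2)*(o - 3*sqrt(2)/2)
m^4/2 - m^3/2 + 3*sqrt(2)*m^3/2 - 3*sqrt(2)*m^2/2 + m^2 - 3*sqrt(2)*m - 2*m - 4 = (m/2 + 1/2)*(m - 2)*(m + sqrt(2))*(m + 2*sqrt(2))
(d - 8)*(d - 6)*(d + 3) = d^3 - 11*d^2 + 6*d + 144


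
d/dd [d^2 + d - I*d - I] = 2*d + 1 - I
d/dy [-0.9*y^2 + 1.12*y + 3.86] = 1.12 - 1.8*y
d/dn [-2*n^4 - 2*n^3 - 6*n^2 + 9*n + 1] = -8*n^3 - 6*n^2 - 12*n + 9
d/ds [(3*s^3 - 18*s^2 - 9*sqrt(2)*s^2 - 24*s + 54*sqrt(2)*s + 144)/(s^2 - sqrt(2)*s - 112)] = 3*(s^4 - 2*sqrt(2)*s^3 - 322*s^2 - 12*sqrt(2)*s^2 + 672*sqrt(2)*s + 1248*s - 1968*sqrt(2) + 896)/(s^4 - 2*sqrt(2)*s^3 - 222*s^2 + 224*sqrt(2)*s + 12544)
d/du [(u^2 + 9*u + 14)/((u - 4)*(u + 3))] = 2*(-5*u^2 - 26*u - 47)/(u^4 - 2*u^3 - 23*u^2 + 24*u + 144)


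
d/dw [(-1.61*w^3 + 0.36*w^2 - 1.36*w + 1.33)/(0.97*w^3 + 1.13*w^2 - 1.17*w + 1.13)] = (-2.1685*w^4 + 6.4058*w^3 - 8.2126*w^2 - 2.1922*w + 0.0193000000000001)/(0.9409*w^6 + 2.1922*w^5 - 0.9929*w^4 - 0.452*w^3 + 3.9227*w^2 - 2.6442*w + 1.2769)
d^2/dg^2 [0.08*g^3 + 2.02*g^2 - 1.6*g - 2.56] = 0.48*g + 4.04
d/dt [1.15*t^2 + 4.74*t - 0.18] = 2.3*t + 4.74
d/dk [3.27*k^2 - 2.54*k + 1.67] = 6.54*k - 2.54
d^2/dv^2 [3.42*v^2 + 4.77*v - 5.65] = 6.84000000000000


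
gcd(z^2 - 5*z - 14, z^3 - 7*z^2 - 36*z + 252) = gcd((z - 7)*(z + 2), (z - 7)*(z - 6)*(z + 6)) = z - 7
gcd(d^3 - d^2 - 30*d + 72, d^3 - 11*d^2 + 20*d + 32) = d - 4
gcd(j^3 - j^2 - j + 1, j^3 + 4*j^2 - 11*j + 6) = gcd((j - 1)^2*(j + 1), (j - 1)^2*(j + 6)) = j^2 - 2*j + 1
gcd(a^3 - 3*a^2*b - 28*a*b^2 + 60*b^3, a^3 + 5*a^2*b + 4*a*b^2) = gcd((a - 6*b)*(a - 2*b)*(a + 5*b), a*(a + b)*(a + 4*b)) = 1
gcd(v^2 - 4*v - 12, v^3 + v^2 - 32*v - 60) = v^2 - 4*v - 12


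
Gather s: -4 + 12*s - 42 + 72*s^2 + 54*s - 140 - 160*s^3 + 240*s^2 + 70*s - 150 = -160*s^3 + 312*s^2 + 136*s - 336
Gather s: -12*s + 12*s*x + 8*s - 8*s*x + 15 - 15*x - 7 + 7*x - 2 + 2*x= s*(4*x - 4) - 6*x + 6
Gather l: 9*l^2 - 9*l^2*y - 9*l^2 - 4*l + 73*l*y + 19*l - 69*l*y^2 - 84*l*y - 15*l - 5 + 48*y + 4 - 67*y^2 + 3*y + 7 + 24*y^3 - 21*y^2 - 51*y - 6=-9*l^2*y + l*(-69*y^2 - 11*y) + 24*y^3 - 88*y^2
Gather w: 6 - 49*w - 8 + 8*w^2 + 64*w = 8*w^2 + 15*w - 2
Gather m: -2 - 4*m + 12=10 - 4*m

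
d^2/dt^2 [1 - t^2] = -2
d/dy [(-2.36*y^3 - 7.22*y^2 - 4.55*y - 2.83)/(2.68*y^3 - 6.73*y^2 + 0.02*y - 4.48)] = (35.2324*y^4 + 24.2936*y^3 + 23.7057*y^2 + 26.5994*y + 20.4406)/(7.1824*y^6 - 36.0728*y^5 + 45.4001*y^4 - 24.282*y^3 + 60.3012*y^2 - 0.1792*y + 20.0704)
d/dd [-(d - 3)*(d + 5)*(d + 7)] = -3*d^2 - 18*d + 1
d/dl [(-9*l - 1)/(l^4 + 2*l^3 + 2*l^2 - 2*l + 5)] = (27*l^4 + 40*l^3 + 24*l^2 + 4*l - 47)/(l^8 + 4*l^7 + 8*l^6 + 4*l^5 + 6*l^4 + 12*l^3 + 24*l^2 - 20*l + 25)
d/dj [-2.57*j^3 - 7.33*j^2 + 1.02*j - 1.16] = -7.71*j^2 - 14.66*j + 1.02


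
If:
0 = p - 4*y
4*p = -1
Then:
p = -1/4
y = -1/16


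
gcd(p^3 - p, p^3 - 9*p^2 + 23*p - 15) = p - 1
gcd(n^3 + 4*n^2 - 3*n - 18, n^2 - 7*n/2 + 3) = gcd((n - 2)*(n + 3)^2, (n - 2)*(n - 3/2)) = n - 2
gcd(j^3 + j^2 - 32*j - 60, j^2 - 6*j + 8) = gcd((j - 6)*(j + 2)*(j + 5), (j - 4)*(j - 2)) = 1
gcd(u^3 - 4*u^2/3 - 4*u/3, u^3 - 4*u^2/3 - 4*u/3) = u^3 - 4*u^2/3 - 4*u/3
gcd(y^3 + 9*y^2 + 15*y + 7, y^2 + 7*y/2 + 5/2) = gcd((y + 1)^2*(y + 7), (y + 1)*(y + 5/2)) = y + 1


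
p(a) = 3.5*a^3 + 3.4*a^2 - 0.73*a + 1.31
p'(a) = 10.5*a^2 + 6.8*a - 0.73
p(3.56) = 199.71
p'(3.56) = 156.55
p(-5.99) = -624.55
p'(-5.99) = 335.28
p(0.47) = 2.08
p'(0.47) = 4.79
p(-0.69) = 2.28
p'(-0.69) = -0.42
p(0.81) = 4.81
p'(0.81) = 11.67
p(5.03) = 529.08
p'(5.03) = 299.13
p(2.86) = 108.91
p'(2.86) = 104.60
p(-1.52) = -2.02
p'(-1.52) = 13.19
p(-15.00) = -11035.24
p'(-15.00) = 2259.77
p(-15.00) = -11035.24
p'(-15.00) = 2259.77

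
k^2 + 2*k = k*(k + 2)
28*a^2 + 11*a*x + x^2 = (4*a + x)*(7*a + x)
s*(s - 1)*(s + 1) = s^3 - s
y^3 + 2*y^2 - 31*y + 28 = (y - 4)*(y - 1)*(y + 7)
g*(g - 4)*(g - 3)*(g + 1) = g^4 - 6*g^3 + 5*g^2 + 12*g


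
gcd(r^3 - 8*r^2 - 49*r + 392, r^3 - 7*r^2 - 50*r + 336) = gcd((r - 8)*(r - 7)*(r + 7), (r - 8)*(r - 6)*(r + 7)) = r^2 - r - 56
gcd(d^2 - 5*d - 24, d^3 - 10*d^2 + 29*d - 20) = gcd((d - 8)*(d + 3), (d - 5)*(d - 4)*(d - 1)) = 1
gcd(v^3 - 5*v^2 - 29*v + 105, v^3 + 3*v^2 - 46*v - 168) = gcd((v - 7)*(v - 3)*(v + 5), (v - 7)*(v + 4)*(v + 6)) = v - 7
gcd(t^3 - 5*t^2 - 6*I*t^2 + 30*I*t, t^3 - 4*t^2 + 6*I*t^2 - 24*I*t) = t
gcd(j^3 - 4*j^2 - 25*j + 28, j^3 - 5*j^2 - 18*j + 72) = j + 4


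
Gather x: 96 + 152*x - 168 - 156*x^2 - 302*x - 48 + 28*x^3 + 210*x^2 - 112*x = 28*x^3 + 54*x^2 - 262*x - 120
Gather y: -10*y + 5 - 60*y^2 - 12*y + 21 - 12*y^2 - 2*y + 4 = -72*y^2 - 24*y + 30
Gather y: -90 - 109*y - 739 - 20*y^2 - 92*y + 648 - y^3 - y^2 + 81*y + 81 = -y^3 - 21*y^2 - 120*y - 100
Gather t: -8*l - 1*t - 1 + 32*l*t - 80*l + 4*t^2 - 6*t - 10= -88*l + 4*t^2 + t*(32*l - 7) - 11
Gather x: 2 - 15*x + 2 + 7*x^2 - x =7*x^2 - 16*x + 4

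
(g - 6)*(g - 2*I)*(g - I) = g^3 - 6*g^2 - 3*I*g^2 - 2*g + 18*I*g + 12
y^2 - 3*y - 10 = (y - 5)*(y + 2)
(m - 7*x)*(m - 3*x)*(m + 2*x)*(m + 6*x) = m^4 - 2*m^3*x - 47*m^2*x^2 + 48*m*x^3 + 252*x^4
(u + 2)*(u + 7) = u^2 + 9*u + 14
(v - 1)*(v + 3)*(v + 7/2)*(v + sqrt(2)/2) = v^4 + sqrt(2)*v^3/2 + 11*v^3/2 + 11*sqrt(2)*v^2/4 + 4*v^2 - 21*v/2 + 2*sqrt(2)*v - 21*sqrt(2)/4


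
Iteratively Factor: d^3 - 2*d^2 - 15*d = (d - 5)*(d^2 + 3*d) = (d - 5)*(d + 3)*(d)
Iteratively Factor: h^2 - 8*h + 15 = (h - 3)*(h - 5)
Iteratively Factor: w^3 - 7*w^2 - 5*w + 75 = (w - 5)*(w^2 - 2*w - 15) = (w - 5)*(w + 3)*(w - 5)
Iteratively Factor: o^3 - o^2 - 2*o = (o - 2)*(o^2 + o) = o*(o - 2)*(o + 1)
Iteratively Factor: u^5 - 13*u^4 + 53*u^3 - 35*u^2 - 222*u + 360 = (u + 2)*(u^4 - 15*u^3 + 83*u^2 - 201*u + 180) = (u - 3)*(u + 2)*(u^3 - 12*u^2 + 47*u - 60) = (u - 4)*(u - 3)*(u + 2)*(u^2 - 8*u + 15) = (u - 4)*(u - 3)^2*(u + 2)*(u - 5)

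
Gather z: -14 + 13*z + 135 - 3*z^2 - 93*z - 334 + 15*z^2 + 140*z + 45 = 12*z^2 + 60*z - 168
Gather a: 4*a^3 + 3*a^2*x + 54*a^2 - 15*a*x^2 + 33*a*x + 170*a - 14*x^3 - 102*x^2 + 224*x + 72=4*a^3 + a^2*(3*x + 54) + a*(-15*x^2 + 33*x + 170) - 14*x^3 - 102*x^2 + 224*x + 72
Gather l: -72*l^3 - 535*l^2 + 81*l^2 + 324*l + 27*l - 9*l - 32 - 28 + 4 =-72*l^3 - 454*l^2 + 342*l - 56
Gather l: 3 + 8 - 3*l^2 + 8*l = -3*l^2 + 8*l + 11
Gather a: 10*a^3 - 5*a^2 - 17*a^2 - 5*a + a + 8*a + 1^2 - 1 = 10*a^3 - 22*a^2 + 4*a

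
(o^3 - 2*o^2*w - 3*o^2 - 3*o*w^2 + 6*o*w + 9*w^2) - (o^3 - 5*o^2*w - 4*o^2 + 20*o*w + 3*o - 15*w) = 3*o^2*w + o^2 - 3*o*w^2 - 14*o*w - 3*o + 9*w^2 + 15*w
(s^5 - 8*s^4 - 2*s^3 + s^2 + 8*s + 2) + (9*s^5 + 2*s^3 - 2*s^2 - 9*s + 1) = 10*s^5 - 8*s^4 - s^2 - s + 3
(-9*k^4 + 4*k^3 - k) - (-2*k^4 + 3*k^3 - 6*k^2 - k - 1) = -7*k^4 + k^3 + 6*k^2 + 1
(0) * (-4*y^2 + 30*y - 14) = 0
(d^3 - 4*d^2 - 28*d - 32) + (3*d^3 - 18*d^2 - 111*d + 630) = 4*d^3 - 22*d^2 - 139*d + 598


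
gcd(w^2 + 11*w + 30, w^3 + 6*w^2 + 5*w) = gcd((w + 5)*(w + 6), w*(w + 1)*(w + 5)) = w + 5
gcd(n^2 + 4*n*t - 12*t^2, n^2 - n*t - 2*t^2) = -n + 2*t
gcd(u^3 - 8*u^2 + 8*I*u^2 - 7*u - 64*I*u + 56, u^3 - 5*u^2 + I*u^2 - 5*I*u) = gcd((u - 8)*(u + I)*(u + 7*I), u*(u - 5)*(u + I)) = u + I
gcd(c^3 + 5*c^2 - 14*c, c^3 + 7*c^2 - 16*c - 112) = c + 7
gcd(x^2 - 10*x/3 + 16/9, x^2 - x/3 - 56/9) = x - 8/3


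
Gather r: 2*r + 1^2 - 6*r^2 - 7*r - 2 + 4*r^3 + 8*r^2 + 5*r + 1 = 4*r^3 + 2*r^2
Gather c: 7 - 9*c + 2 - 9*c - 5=4 - 18*c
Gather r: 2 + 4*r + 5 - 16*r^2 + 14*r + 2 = -16*r^2 + 18*r + 9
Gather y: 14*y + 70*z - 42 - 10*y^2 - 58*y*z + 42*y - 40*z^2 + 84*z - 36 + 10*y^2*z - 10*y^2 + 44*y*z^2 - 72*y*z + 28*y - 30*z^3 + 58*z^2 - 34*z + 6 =y^2*(10*z - 20) + y*(44*z^2 - 130*z + 84) - 30*z^3 + 18*z^2 + 120*z - 72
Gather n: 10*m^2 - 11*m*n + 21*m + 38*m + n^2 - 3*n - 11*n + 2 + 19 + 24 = 10*m^2 + 59*m + n^2 + n*(-11*m - 14) + 45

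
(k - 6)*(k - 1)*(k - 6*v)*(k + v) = k^4 - 5*k^3*v - 7*k^3 - 6*k^2*v^2 + 35*k^2*v + 6*k^2 + 42*k*v^2 - 30*k*v - 36*v^2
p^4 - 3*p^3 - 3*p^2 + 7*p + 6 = (p - 3)*(p - 2)*(p + 1)^2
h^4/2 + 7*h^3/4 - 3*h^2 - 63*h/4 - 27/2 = (h/2 + 1)*(h - 3)*(h + 3/2)*(h + 3)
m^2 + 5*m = m*(m + 5)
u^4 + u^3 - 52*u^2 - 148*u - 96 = (u - 8)*(u + 1)*(u + 2)*(u + 6)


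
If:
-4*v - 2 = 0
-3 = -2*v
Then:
No Solution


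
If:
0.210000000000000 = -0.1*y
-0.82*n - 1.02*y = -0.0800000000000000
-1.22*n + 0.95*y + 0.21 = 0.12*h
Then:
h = -42.42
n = 2.71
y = -2.10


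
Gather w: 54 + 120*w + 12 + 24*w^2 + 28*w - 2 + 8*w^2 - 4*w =32*w^2 + 144*w + 64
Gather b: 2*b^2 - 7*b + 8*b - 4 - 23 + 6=2*b^2 + b - 21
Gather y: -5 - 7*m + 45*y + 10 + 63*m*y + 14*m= 7*m + y*(63*m + 45) + 5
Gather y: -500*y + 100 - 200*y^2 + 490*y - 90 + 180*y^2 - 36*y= -20*y^2 - 46*y + 10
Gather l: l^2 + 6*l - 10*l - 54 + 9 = l^2 - 4*l - 45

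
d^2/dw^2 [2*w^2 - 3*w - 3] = 4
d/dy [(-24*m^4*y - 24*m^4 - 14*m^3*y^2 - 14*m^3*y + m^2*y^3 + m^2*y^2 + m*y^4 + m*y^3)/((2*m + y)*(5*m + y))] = m*(-60*m^3 - 10*m^2*y + 7*m^2 + 14*m*y^2 + 10*m*y + 2*y^3 + y^2)/(25*m^2 + 10*m*y + y^2)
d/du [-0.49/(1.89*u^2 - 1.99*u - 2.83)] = (1.8522*u - 0.9751)/(-1.89*u^2 + 1.99*u + 2.83)^2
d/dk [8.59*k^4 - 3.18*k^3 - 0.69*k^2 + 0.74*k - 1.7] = 34.36*k^3 - 9.54*k^2 - 1.38*k + 0.74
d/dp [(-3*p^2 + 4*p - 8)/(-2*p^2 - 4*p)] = (5*p^2 - 8*p - 8)/(p^2*(p^2 + 4*p + 4))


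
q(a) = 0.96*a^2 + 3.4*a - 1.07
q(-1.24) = -3.81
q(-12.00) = 96.37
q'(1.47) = 6.22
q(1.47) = 6.00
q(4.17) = 29.80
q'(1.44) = 6.16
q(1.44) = 5.82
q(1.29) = 4.91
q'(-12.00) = -19.64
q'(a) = 1.92*a + 3.4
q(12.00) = 177.97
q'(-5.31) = -6.80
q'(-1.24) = 1.02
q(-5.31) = 7.94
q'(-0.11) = 3.19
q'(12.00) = 26.44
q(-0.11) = -1.43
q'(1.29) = 5.88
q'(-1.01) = 1.46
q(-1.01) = -3.52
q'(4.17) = 11.41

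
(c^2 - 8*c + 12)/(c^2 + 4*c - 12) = (c - 6)/(c + 6)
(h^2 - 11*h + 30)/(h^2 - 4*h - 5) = (h - 6)/(h + 1)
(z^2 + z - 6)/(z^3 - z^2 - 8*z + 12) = 1/(z - 2)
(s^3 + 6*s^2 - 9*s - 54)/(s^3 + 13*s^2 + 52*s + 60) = (s^2 - 9)/(s^2 + 7*s + 10)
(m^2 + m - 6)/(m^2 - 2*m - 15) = (m - 2)/(m - 5)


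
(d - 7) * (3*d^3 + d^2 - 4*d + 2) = 3*d^4 - 20*d^3 - 11*d^2 + 30*d - 14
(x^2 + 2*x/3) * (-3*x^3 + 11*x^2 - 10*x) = -3*x^5 + 9*x^4 - 8*x^3/3 - 20*x^2/3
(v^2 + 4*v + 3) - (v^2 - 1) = 4*v + 4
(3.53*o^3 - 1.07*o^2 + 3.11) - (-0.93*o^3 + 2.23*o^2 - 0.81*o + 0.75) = 4.46*o^3 - 3.3*o^2 + 0.81*o + 2.36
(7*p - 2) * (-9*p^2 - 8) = -63*p^3 + 18*p^2 - 56*p + 16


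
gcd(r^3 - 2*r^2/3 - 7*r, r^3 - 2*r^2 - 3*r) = r^2 - 3*r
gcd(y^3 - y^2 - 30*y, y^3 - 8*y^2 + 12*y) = y^2 - 6*y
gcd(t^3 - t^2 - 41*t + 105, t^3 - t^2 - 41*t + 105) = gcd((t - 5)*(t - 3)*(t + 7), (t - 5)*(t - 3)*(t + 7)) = t^3 - t^2 - 41*t + 105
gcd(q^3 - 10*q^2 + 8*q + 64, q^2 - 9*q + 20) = q - 4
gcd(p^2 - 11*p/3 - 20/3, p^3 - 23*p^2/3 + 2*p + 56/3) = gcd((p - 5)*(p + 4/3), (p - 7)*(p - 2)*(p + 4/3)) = p + 4/3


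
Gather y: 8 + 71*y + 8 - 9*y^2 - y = -9*y^2 + 70*y + 16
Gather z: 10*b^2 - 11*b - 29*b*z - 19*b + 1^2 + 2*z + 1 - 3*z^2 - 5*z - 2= 10*b^2 - 30*b - 3*z^2 + z*(-29*b - 3)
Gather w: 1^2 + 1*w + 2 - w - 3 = 0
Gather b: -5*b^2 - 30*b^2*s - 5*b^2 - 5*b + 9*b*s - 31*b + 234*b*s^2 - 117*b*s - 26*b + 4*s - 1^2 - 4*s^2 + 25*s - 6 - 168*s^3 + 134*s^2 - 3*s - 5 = b^2*(-30*s - 10) + b*(234*s^2 - 108*s - 62) - 168*s^3 + 130*s^2 + 26*s - 12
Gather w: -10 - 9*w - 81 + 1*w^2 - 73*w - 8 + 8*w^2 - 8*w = 9*w^2 - 90*w - 99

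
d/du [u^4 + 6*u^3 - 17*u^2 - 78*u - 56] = 4*u^3 + 18*u^2 - 34*u - 78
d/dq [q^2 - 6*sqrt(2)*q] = 2*q - 6*sqrt(2)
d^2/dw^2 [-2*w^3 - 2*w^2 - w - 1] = -12*w - 4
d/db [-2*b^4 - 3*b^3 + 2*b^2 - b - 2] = -8*b^3 - 9*b^2 + 4*b - 1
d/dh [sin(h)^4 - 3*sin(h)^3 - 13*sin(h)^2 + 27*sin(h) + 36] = (4*sin(h)^3 - 9*sin(h)^2 - 26*sin(h) + 27)*cos(h)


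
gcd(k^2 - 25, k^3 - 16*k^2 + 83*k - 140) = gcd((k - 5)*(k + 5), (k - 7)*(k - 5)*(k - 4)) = k - 5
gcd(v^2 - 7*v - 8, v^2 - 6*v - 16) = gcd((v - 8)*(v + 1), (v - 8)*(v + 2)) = v - 8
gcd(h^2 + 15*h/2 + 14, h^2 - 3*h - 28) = h + 4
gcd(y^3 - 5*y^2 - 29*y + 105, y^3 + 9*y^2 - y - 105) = y^2 + 2*y - 15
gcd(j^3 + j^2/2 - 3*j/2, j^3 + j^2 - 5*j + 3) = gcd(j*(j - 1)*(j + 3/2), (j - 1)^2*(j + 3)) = j - 1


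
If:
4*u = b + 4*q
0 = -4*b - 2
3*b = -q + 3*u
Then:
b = -1/2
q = -9/16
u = -11/16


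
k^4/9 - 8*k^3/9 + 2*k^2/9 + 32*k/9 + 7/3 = (k/3 + 1/3)^2*(k - 7)*(k - 3)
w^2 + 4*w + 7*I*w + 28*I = (w + 4)*(w + 7*I)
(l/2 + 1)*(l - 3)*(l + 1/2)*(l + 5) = l^4/2 + 9*l^3/4 - 9*l^2/2 - 71*l/4 - 15/2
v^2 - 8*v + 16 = (v - 4)^2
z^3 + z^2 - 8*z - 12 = (z - 3)*(z + 2)^2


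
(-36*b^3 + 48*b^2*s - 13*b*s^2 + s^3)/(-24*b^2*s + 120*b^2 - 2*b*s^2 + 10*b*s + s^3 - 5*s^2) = (6*b^2 - 7*b*s + s^2)/(4*b*s - 20*b + s^2 - 5*s)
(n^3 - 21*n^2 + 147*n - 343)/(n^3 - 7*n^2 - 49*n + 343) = (n - 7)/(n + 7)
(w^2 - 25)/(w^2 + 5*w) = (w - 5)/w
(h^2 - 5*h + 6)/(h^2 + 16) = (h^2 - 5*h + 6)/(h^2 + 16)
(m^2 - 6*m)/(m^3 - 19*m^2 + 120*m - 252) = m/(m^2 - 13*m + 42)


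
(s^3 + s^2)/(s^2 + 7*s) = s*(s + 1)/(s + 7)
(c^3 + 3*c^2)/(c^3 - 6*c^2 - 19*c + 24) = c^2/(c^2 - 9*c + 8)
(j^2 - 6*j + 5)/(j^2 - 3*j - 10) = (j - 1)/(j + 2)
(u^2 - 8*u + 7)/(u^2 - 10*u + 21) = (u - 1)/(u - 3)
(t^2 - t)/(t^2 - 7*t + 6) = t/(t - 6)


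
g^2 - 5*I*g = g*(g - 5*I)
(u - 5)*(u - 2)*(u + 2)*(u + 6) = u^4 + u^3 - 34*u^2 - 4*u + 120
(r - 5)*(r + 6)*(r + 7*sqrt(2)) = r^3 + r^2 + 7*sqrt(2)*r^2 - 30*r + 7*sqrt(2)*r - 210*sqrt(2)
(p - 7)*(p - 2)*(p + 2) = p^3 - 7*p^2 - 4*p + 28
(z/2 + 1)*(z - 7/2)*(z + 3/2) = z^3/2 - 37*z/8 - 21/4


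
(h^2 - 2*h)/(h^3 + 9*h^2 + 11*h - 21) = h*(h - 2)/(h^3 + 9*h^2 + 11*h - 21)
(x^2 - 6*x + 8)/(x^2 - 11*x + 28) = (x - 2)/(x - 7)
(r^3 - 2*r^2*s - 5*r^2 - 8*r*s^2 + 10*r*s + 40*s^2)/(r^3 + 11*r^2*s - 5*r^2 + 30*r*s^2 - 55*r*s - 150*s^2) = (r^2 - 2*r*s - 8*s^2)/(r^2 + 11*r*s + 30*s^2)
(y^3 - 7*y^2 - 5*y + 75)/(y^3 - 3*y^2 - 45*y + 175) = (y + 3)/(y + 7)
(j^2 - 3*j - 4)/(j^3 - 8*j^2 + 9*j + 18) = (j - 4)/(j^2 - 9*j + 18)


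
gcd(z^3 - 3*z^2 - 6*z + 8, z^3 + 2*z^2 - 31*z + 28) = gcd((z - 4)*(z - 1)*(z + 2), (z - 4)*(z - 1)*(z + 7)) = z^2 - 5*z + 4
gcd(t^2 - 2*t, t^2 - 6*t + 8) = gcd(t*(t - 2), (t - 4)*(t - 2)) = t - 2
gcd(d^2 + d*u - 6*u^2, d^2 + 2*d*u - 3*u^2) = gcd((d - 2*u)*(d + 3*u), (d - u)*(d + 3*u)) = d + 3*u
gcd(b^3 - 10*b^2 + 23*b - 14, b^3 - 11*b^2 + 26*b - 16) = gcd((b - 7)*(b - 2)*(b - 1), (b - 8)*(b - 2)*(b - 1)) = b^2 - 3*b + 2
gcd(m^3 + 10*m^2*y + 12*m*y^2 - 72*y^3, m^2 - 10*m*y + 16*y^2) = -m + 2*y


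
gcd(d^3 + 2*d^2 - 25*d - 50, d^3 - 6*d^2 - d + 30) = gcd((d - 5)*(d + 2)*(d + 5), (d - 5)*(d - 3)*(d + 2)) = d^2 - 3*d - 10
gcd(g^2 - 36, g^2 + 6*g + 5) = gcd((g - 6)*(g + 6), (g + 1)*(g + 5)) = 1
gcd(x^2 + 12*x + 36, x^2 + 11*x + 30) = x + 6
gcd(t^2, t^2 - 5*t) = t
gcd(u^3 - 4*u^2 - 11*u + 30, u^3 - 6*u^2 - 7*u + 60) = u^2 - 2*u - 15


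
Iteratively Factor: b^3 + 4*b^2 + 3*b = (b + 3)*(b^2 + b) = (b + 1)*(b + 3)*(b)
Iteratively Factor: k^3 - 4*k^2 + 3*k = (k - 1)*(k^2 - 3*k) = (k - 3)*(k - 1)*(k)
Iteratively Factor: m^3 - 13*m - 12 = (m - 4)*(m^2 + 4*m + 3) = (m - 4)*(m + 1)*(m + 3)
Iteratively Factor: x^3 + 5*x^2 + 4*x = (x + 4)*(x^2 + x) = x*(x + 4)*(x + 1)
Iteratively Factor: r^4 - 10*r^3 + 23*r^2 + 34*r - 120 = (r + 2)*(r^3 - 12*r^2 + 47*r - 60) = (r - 3)*(r + 2)*(r^2 - 9*r + 20) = (r - 5)*(r - 3)*(r + 2)*(r - 4)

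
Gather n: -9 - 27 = -36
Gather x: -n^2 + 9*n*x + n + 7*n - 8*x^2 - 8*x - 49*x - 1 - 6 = -n^2 + 8*n - 8*x^2 + x*(9*n - 57) - 7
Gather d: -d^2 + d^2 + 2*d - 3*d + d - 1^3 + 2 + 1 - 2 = 0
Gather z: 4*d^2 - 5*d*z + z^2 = 4*d^2 - 5*d*z + z^2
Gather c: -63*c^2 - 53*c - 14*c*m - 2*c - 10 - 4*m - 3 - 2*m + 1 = -63*c^2 + c*(-14*m - 55) - 6*m - 12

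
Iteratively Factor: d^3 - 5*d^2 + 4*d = (d - 1)*(d^2 - 4*d) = d*(d - 1)*(d - 4)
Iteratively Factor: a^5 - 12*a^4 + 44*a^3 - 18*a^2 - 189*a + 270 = (a - 5)*(a^4 - 7*a^3 + 9*a^2 + 27*a - 54) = (a - 5)*(a + 2)*(a^3 - 9*a^2 + 27*a - 27) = (a - 5)*(a - 3)*(a + 2)*(a^2 - 6*a + 9) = (a - 5)*(a - 3)^2*(a + 2)*(a - 3)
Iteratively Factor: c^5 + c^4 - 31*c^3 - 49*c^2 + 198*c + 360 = (c - 3)*(c^4 + 4*c^3 - 19*c^2 - 106*c - 120) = (c - 5)*(c - 3)*(c^3 + 9*c^2 + 26*c + 24) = (c - 5)*(c - 3)*(c + 3)*(c^2 + 6*c + 8) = (c - 5)*(c - 3)*(c + 2)*(c + 3)*(c + 4)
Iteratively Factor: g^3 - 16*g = (g + 4)*(g^2 - 4*g) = g*(g + 4)*(g - 4)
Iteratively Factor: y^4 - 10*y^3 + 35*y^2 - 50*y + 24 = (y - 1)*(y^3 - 9*y^2 + 26*y - 24) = (y - 4)*(y - 1)*(y^2 - 5*y + 6) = (y - 4)*(y - 2)*(y - 1)*(y - 3)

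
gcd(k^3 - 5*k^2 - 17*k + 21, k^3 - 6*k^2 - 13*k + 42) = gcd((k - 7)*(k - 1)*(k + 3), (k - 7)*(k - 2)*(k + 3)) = k^2 - 4*k - 21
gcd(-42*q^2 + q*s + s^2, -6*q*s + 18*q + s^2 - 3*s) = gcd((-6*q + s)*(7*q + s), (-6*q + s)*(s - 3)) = 6*q - s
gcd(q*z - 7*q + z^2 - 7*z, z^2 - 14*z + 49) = z - 7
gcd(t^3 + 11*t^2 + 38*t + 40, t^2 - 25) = t + 5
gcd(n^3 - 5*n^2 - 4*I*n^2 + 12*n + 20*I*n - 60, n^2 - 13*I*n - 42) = n - 6*I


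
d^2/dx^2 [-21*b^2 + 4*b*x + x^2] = 2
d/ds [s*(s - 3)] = 2*s - 3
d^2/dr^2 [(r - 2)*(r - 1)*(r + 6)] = 6*r + 6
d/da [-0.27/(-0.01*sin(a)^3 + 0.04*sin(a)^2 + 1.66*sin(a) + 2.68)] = (-0.0081*sin(a)^2 + 0.0216*sin(a) + 0.4482)*cos(a)/(-0.01*sin(a)^3 + 0.04*sin(a)^2 + 1.66*sin(a) + 2.68)^2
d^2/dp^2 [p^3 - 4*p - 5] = 6*p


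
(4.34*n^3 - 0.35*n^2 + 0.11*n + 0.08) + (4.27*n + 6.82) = 4.34*n^3 - 0.35*n^2 + 4.38*n + 6.9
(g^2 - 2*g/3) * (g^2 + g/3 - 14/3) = g^4 - g^3/3 - 44*g^2/9 + 28*g/9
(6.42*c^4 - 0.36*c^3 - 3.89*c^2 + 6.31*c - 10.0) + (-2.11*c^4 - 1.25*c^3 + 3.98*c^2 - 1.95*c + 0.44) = 4.31*c^4 - 1.61*c^3 + 0.0899999999999999*c^2 + 4.36*c - 9.56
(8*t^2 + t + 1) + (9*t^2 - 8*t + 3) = 17*t^2 - 7*t + 4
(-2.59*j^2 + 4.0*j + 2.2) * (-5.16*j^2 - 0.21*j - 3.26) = 13.3644*j^4 - 20.0961*j^3 - 3.7486*j^2 - 13.502*j - 7.172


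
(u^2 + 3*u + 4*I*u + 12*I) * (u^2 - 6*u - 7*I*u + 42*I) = u^4 - 3*u^3 - 3*I*u^3 + 10*u^2 + 9*I*u^2 - 84*u + 54*I*u - 504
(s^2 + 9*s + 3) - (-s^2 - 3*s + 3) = 2*s^2 + 12*s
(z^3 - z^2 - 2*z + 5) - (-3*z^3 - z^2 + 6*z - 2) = 4*z^3 - 8*z + 7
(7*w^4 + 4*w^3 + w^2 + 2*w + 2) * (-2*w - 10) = -14*w^5 - 78*w^4 - 42*w^3 - 14*w^2 - 24*w - 20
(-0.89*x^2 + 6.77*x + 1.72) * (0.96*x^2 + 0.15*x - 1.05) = -0.8544*x^4 + 6.3657*x^3 + 3.6012*x^2 - 6.8505*x - 1.806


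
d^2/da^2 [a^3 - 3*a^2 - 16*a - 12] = 6*a - 6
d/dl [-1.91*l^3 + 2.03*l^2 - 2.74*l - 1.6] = -5.73*l^2 + 4.06*l - 2.74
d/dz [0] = 0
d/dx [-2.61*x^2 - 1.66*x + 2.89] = -5.22*x - 1.66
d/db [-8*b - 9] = -8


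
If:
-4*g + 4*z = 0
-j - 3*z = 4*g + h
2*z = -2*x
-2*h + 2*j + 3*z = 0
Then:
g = z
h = -11*z/4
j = -17*z/4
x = -z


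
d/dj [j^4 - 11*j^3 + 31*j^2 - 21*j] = 4*j^3 - 33*j^2 + 62*j - 21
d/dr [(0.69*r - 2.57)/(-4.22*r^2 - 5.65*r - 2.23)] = (2.9118*r^2 - 21.6908*r - 16.0592)/(17.8084*r^4 + 47.686*r^3 + 50.7437*r^2 + 25.199*r + 4.9729)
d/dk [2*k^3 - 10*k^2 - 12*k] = 6*k^2 - 20*k - 12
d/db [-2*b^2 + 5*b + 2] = 5 - 4*b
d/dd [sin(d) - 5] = cos(d)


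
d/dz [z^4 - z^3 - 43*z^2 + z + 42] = 4*z^3 - 3*z^2 - 86*z + 1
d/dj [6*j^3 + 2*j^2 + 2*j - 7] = 18*j^2 + 4*j + 2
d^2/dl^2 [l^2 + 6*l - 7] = 2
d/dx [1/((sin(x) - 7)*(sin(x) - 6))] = (13 - 2*sin(x))*cos(x)/((sin(x) - 7)^2*(sin(x) - 6)^2)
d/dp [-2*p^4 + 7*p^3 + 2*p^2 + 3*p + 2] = -8*p^3 + 21*p^2 + 4*p + 3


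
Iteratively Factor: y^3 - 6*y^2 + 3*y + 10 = (y - 5)*(y^2 - y - 2) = (y - 5)*(y - 2)*(y + 1)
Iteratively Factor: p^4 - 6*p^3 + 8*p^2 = (p)*(p^3 - 6*p^2 + 8*p) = p*(p - 2)*(p^2 - 4*p) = p^2*(p - 2)*(p - 4)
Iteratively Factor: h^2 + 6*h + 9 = (h + 3)*(h + 3)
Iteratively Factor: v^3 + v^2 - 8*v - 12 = (v - 3)*(v^2 + 4*v + 4) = (v - 3)*(v + 2)*(v + 2)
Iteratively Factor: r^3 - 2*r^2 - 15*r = (r - 5)*(r^2 + 3*r) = (r - 5)*(r + 3)*(r)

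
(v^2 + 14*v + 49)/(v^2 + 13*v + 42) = (v + 7)/(v + 6)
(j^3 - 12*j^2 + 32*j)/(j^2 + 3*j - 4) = j*(j^2 - 12*j + 32)/(j^2 + 3*j - 4)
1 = 1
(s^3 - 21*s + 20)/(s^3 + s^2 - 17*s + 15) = (s - 4)/(s - 3)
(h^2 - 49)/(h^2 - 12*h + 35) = (h + 7)/(h - 5)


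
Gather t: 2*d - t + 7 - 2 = 2*d - t + 5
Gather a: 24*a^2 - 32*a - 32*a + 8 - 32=24*a^2 - 64*a - 24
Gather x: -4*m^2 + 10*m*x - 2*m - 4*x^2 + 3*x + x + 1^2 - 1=-4*m^2 - 2*m - 4*x^2 + x*(10*m + 4)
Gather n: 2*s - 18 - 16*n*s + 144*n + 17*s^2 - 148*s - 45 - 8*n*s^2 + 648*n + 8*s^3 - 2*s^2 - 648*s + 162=n*(-8*s^2 - 16*s + 792) + 8*s^3 + 15*s^2 - 794*s + 99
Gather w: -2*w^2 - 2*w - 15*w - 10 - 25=-2*w^2 - 17*w - 35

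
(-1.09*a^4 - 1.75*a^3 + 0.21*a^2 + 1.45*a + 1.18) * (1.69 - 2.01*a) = 2.1909*a^5 + 1.6754*a^4 - 3.3796*a^3 - 2.5596*a^2 + 0.0787000000000004*a + 1.9942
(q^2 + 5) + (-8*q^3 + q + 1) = -8*q^3 + q^2 + q + 6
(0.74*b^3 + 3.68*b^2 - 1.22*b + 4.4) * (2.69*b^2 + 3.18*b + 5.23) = 1.9906*b^5 + 12.2524*b^4 + 12.2908*b^3 + 27.2028*b^2 + 7.6114*b + 23.012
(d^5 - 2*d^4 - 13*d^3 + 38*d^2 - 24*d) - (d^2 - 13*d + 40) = d^5 - 2*d^4 - 13*d^3 + 37*d^2 - 11*d - 40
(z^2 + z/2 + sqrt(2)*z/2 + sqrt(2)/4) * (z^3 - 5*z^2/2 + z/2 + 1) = z^5 - 2*z^4 + sqrt(2)*z^4/2 - sqrt(2)*z^3 - 3*z^3/4 - 3*sqrt(2)*z^2/8 + 5*z^2/4 + z/2 + 5*sqrt(2)*z/8 + sqrt(2)/4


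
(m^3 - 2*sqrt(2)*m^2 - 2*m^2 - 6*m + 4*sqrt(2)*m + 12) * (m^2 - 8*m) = m^5 - 10*m^4 - 2*sqrt(2)*m^4 + 10*m^3 + 20*sqrt(2)*m^3 - 32*sqrt(2)*m^2 + 60*m^2 - 96*m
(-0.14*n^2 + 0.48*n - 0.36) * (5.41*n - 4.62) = -0.7574*n^3 + 3.2436*n^2 - 4.1652*n + 1.6632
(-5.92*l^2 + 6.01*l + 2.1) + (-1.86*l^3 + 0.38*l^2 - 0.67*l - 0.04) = -1.86*l^3 - 5.54*l^2 + 5.34*l + 2.06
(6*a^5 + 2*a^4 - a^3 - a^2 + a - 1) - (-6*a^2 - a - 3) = 6*a^5 + 2*a^4 - a^3 + 5*a^2 + 2*a + 2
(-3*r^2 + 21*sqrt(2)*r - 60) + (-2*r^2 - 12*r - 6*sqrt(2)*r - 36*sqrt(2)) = -5*r^2 - 12*r + 15*sqrt(2)*r - 60 - 36*sqrt(2)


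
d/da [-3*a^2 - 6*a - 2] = -6*a - 6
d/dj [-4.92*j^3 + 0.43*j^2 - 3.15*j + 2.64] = -14.76*j^2 + 0.86*j - 3.15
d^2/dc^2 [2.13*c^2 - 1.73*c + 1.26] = 4.26000000000000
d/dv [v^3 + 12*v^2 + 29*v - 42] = 3*v^2 + 24*v + 29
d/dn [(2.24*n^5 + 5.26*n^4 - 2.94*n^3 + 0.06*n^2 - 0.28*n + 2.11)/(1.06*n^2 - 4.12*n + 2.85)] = (7.1232*n^6 - 25.764*n^5 - 36.21*n^4 + 84.1896*n^3 - 25.0874*n^2 - 4.1312*n + 7.8952)/(1.1236*n^4 - 8.7344*n^3 + 23.0164*n^2 - 23.484*n + 8.1225)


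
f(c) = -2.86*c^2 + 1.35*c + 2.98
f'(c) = 1.35 - 5.72*c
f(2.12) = -7.01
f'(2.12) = -10.78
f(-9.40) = -262.42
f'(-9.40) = 55.12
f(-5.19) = -81.06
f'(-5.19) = 31.04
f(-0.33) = 2.22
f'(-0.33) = 3.24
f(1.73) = -3.24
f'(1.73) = -8.55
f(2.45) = -10.88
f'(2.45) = -12.66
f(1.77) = -3.59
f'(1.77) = -8.77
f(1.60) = -2.18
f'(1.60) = -7.80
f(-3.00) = -26.81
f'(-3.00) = 18.51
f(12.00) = -392.66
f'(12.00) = -67.29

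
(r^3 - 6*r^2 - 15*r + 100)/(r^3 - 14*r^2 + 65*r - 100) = (r + 4)/(r - 4)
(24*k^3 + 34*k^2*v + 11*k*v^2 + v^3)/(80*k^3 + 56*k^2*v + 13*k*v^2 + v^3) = (6*k^2 + 7*k*v + v^2)/(20*k^2 + 9*k*v + v^2)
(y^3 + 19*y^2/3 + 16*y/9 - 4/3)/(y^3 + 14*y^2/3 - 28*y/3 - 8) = (y - 1/3)/(y - 2)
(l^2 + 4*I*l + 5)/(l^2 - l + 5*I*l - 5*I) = (l - I)/(l - 1)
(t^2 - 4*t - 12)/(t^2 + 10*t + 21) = (t^2 - 4*t - 12)/(t^2 + 10*t + 21)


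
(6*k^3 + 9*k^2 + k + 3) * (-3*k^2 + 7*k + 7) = -18*k^5 + 15*k^4 + 102*k^3 + 61*k^2 + 28*k + 21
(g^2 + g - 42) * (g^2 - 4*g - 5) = g^4 - 3*g^3 - 51*g^2 + 163*g + 210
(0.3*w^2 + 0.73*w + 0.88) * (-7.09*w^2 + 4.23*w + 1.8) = -2.127*w^4 - 3.9067*w^3 - 2.6113*w^2 + 5.0364*w + 1.584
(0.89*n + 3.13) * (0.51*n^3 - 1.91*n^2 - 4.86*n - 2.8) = 0.4539*n^4 - 0.1036*n^3 - 10.3037*n^2 - 17.7038*n - 8.764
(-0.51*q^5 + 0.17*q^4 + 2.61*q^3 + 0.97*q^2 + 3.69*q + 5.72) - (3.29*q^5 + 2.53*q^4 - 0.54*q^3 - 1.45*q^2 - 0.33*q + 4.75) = -3.8*q^5 - 2.36*q^4 + 3.15*q^3 + 2.42*q^2 + 4.02*q + 0.97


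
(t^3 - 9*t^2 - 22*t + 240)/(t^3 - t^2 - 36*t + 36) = (t^2 - 3*t - 40)/(t^2 + 5*t - 6)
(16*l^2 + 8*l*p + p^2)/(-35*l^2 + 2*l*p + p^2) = (16*l^2 + 8*l*p + p^2)/(-35*l^2 + 2*l*p + p^2)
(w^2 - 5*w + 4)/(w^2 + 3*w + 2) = (w^2 - 5*w + 4)/(w^2 + 3*w + 2)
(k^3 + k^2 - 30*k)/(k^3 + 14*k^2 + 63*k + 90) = k*(k - 5)/(k^2 + 8*k + 15)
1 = 1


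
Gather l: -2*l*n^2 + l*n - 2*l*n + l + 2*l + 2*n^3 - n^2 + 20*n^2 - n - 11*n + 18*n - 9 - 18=l*(-2*n^2 - n + 3) + 2*n^3 + 19*n^2 + 6*n - 27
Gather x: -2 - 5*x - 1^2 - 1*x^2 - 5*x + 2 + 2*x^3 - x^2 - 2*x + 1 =2*x^3 - 2*x^2 - 12*x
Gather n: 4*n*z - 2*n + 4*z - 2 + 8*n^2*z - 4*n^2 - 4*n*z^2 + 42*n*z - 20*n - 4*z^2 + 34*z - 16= n^2*(8*z - 4) + n*(-4*z^2 + 46*z - 22) - 4*z^2 + 38*z - 18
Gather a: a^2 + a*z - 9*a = a^2 + a*(z - 9)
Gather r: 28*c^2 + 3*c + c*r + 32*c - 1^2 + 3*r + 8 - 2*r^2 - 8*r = 28*c^2 + 35*c - 2*r^2 + r*(c - 5) + 7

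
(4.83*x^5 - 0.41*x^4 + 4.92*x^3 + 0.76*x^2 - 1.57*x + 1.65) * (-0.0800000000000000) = -0.3864*x^5 + 0.0328*x^4 - 0.3936*x^3 - 0.0608*x^2 + 0.1256*x - 0.132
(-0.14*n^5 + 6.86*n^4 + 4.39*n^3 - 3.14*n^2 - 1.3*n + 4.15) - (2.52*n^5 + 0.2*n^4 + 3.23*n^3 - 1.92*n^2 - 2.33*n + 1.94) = -2.66*n^5 + 6.66*n^4 + 1.16*n^3 - 1.22*n^2 + 1.03*n + 2.21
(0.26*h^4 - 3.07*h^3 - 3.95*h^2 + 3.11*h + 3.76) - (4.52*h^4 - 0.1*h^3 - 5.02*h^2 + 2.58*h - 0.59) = -4.26*h^4 - 2.97*h^3 + 1.07*h^2 + 0.53*h + 4.35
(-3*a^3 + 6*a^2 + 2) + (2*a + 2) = -3*a^3 + 6*a^2 + 2*a + 4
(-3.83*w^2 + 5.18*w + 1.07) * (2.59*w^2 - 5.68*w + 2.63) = -9.9197*w^4 + 35.1706*w^3 - 36.724*w^2 + 7.5458*w + 2.8141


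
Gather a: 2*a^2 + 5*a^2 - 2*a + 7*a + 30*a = 7*a^2 + 35*a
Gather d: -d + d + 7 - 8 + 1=0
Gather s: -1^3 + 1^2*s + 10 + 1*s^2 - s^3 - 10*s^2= -s^3 - 9*s^2 + s + 9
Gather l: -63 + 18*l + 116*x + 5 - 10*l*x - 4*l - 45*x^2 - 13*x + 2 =l*(14 - 10*x) - 45*x^2 + 103*x - 56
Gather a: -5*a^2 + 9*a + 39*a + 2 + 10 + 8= -5*a^2 + 48*a + 20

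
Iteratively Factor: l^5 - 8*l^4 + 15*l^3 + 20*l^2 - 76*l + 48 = (l + 2)*(l^4 - 10*l^3 + 35*l^2 - 50*l + 24) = (l - 4)*(l + 2)*(l^3 - 6*l^2 + 11*l - 6) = (l - 4)*(l - 1)*(l + 2)*(l^2 - 5*l + 6) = (l - 4)*(l - 2)*(l - 1)*(l + 2)*(l - 3)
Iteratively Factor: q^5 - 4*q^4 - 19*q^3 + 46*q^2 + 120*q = (q + 2)*(q^4 - 6*q^3 - 7*q^2 + 60*q) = q*(q + 2)*(q^3 - 6*q^2 - 7*q + 60) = q*(q + 2)*(q + 3)*(q^2 - 9*q + 20) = q*(q - 4)*(q + 2)*(q + 3)*(q - 5)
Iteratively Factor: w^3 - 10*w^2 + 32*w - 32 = (w - 2)*(w^2 - 8*w + 16) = (w - 4)*(w - 2)*(w - 4)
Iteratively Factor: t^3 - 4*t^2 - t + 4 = (t - 1)*(t^2 - 3*t - 4) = (t - 4)*(t - 1)*(t + 1)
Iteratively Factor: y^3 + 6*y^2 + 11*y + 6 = (y + 2)*(y^2 + 4*y + 3) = (y + 1)*(y + 2)*(y + 3)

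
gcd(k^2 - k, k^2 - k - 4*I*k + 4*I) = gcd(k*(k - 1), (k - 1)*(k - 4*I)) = k - 1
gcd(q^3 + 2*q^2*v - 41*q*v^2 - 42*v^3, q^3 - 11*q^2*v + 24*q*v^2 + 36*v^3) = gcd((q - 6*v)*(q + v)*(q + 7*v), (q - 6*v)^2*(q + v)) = q^2 - 5*q*v - 6*v^2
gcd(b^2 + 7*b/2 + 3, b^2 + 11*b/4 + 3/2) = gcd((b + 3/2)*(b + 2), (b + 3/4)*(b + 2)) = b + 2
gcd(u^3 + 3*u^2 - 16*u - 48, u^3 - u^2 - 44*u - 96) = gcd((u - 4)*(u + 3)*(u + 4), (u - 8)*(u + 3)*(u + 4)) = u^2 + 7*u + 12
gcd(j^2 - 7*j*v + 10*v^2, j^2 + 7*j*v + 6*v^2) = 1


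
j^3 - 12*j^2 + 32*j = j*(j - 8)*(j - 4)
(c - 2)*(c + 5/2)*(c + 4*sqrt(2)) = c^3 + c^2/2 + 4*sqrt(2)*c^2 - 5*c + 2*sqrt(2)*c - 20*sqrt(2)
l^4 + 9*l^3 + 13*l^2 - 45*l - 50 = (l - 2)*(l + 1)*(l + 5)^2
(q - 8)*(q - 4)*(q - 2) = q^3 - 14*q^2 + 56*q - 64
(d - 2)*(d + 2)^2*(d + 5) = d^4 + 7*d^3 + 6*d^2 - 28*d - 40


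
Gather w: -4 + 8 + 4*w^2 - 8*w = 4*w^2 - 8*w + 4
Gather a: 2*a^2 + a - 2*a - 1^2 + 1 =2*a^2 - a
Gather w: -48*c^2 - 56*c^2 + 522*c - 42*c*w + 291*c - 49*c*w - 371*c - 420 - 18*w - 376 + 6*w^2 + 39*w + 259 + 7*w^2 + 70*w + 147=-104*c^2 + 442*c + 13*w^2 + w*(91 - 91*c) - 390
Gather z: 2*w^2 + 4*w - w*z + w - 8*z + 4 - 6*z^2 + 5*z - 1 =2*w^2 + 5*w - 6*z^2 + z*(-w - 3) + 3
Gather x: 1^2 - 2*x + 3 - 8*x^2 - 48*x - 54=-8*x^2 - 50*x - 50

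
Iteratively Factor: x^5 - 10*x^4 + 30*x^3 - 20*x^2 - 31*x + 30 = (x - 2)*(x^4 - 8*x^3 + 14*x^2 + 8*x - 15) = (x - 2)*(x + 1)*(x^3 - 9*x^2 + 23*x - 15) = (x - 2)*(x - 1)*(x + 1)*(x^2 - 8*x + 15) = (x - 3)*(x - 2)*(x - 1)*(x + 1)*(x - 5)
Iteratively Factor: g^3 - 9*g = (g - 3)*(g^2 + 3*g) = g*(g - 3)*(g + 3)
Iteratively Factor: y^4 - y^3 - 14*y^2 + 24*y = (y + 4)*(y^3 - 5*y^2 + 6*y) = y*(y + 4)*(y^2 - 5*y + 6) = y*(y - 3)*(y + 4)*(y - 2)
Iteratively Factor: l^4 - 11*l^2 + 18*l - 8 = (l + 4)*(l^3 - 4*l^2 + 5*l - 2) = (l - 1)*(l + 4)*(l^2 - 3*l + 2) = (l - 1)^2*(l + 4)*(l - 2)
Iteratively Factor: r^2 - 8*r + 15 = (r - 5)*(r - 3)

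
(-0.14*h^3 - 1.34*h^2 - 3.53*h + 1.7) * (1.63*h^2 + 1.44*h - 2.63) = -0.2282*h^5 - 2.3858*h^4 - 7.3153*h^3 + 1.212*h^2 + 11.7319*h - 4.471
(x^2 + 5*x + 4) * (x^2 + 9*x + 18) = x^4 + 14*x^3 + 67*x^2 + 126*x + 72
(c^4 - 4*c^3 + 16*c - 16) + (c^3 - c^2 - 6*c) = c^4 - 3*c^3 - c^2 + 10*c - 16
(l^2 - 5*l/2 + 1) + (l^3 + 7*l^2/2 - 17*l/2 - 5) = l^3 + 9*l^2/2 - 11*l - 4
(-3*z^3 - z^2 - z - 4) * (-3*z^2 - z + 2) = 9*z^5 + 6*z^4 - 2*z^3 + 11*z^2 + 2*z - 8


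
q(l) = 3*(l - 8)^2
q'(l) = 6*l - 48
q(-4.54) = 471.75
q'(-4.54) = -75.24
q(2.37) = 95.09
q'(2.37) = -33.78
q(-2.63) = 338.99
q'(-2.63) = -63.78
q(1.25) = 136.69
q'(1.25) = -40.50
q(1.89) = 112.00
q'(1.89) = -36.66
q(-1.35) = 262.27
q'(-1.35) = -56.10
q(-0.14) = 198.78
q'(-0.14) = -48.84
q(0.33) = 176.49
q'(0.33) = -46.02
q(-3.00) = 363.00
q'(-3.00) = -66.00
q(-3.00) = 363.00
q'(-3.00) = -66.00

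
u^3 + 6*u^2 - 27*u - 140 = (u - 5)*(u + 4)*(u + 7)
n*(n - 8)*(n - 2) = n^3 - 10*n^2 + 16*n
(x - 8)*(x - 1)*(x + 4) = x^3 - 5*x^2 - 28*x + 32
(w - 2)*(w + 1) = w^2 - w - 2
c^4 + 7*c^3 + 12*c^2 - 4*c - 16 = (c - 1)*(c + 2)^2*(c + 4)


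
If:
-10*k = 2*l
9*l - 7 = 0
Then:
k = -7/45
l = 7/9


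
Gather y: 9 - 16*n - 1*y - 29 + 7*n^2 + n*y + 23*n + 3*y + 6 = 7*n^2 + 7*n + y*(n + 2) - 14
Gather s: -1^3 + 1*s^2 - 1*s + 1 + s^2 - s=2*s^2 - 2*s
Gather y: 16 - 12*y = 16 - 12*y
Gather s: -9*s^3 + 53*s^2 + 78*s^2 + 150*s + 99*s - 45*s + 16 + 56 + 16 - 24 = -9*s^3 + 131*s^2 + 204*s + 64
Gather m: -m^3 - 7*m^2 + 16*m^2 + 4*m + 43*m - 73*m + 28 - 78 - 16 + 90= -m^3 + 9*m^2 - 26*m + 24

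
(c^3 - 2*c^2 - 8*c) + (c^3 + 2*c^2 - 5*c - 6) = 2*c^3 - 13*c - 6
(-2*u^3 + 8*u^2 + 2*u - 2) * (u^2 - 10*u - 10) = -2*u^5 + 28*u^4 - 58*u^3 - 102*u^2 + 20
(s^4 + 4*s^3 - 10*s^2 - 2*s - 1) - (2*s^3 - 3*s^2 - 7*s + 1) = s^4 + 2*s^3 - 7*s^2 + 5*s - 2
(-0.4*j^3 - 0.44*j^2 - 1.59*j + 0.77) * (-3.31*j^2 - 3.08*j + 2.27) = 1.324*j^5 + 2.6884*j^4 + 5.7101*j^3 + 1.3497*j^2 - 5.9809*j + 1.7479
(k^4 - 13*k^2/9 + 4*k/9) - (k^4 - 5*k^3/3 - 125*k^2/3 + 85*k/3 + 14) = 5*k^3/3 + 362*k^2/9 - 251*k/9 - 14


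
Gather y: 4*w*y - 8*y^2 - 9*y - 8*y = -8*y^2 + y*(4*w - 17)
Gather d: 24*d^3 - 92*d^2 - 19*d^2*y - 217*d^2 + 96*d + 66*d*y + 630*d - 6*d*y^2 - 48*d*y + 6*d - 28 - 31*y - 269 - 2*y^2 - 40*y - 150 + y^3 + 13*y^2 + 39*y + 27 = 24*d^3 + d^2*(-19*y - 309) + d*(-6*y^2 + 18*y + 732) + y^3 + 11*y^2 - 32*y - 420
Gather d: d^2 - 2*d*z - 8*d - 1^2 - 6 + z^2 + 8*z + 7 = d^2 + d*(-2*z - 8) + z^2 + 8*z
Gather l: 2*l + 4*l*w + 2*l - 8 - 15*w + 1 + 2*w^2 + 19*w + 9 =l*(4*w + 4) + 2*w^2 + 4*w + 2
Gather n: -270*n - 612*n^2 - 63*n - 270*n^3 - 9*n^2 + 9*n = -270*n^3 - 621*n^2 - 324*n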